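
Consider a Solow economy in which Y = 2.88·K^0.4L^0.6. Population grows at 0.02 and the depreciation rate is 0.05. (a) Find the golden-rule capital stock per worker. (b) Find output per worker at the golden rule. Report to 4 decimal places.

(a) k_gold ≈ 106.4774; (b) y_gold ≈ 18.6335

n + δ = 0.02 + 0.05 = 0.07.
At the golden rule the marginal product of capital equals n+δ: 0.4·2.88·k^(0.4−1) = 0.07. Solving, k_gold = (0.4·2.88/0.07)^(1/0.6) ≈ 106.4774.
y_gold = 2.88·106.4774^0.4 ≈ 18.6335.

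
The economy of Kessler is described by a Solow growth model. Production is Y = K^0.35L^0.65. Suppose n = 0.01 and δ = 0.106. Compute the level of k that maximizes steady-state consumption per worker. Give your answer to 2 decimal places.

k_gold ≈ 5.47

Capital per worker breaks even when investment replaces (n + δ)·k; here n + δ = 0.116.
Setting f'(k) = n+δ gives 0.35·k^(0.35−1) = 0.116, hence k_gold = (0.35/0.116)^(1/0.65) ≈ 5.4684.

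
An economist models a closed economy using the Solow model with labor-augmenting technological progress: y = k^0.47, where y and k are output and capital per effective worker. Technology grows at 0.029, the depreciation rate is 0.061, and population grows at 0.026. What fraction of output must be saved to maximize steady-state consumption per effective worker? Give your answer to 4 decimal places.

s_gold = 0.4700

Capital per effective worker breaks even when investment replaces (n + g + δ)·k; here n + g + δ = 0.116.
At the golden rule MPK = n+g+δ, and in any Cobb-Douglas steady state s = (n+g+δ)·k/y = MPK·k/y = capital's share 0.47.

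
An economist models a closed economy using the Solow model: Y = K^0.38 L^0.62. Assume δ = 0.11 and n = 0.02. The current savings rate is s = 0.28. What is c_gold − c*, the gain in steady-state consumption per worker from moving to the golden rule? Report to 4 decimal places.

Capital per worker breaks even when investment replaces (n + δ)·k; here n + δ = 0.13.
Current steady state (s = 0.28): k* = (0.28/0.13)^(1/0.62) ≈ 3.4470, y* = 3.4470^0.38 ≈ 1.6004, c* = (1−0.28)·1.6004 ≈ 1.1523.
Maximizing c = f(k) − (n+δ)·k gives f'(k) = n+δ, i.e. 0.38·k^(0.38−1) = 0.13, so k_gold = (0.38/0.13)^(1/0.62) ≈ 5.6410.
y_gold = 5.6410^0.38 ≈ 1.9298, c_gold = y_gold − 0.13·k_gold ≈ 1.1965.
Gain: Δc = 1.1965 − 1.1523 ≈ 0.0442.

Δc ≈ 0.0442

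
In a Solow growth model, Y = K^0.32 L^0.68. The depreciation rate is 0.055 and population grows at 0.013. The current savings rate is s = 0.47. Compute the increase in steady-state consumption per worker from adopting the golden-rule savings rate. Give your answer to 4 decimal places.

The effective depreciation rate is n + δ = 0.013 + 0.055 = 0.068.
Current steady state (s = 0.47): k* = (0.47/0.068)^(1/0.68) ≈ 17.1668, y* = 17.1668^0.32 ≈ 2.4837, c* = (1−0.47)·2.4837 ≈ 1.3164.
At the golden rule the marginal product of capital equals n+δ: 0.32·k^(0.32−1) = 0.068. Solving, k_gold = (0.32/0.068)^(1/0.68) ≈ 9.7539.
y_gold = 9.7539^0.32 ≈ 2.0727, c_gold = y_gold − 0.068·k_gold ≈ 1.4094.
Gain: Δc = 1.4094 − 1.3164 ≈ 0.0931.

Δc ≈ 0.0931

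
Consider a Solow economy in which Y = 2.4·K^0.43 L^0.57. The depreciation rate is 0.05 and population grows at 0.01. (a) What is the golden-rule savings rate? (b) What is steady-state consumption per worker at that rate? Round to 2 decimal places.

(a) s_gold = 0.43; (b) c_gold ≈ 11.70

n + δ = 0.01 + 0.05 = 0.06.
For Cobb-Douglas, s_gold equals capital's share: s_gold = 0.43.
Setting f'(k) = n+δ gives 0.43·2.4·k^(0.43−1) = 0.06, hence k_gold = (0.43·2.4/0.06)^(1/0.57) ≈ 147.0936.
y_gold = 2.4·147.0936^0.43 ≈ 20.5247; c_gold = (1−0.43)·y_gold ≈ 11.6991.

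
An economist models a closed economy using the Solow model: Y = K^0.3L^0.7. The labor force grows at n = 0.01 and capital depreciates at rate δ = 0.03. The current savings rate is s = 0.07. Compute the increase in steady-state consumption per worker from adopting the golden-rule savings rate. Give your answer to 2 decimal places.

Δc ≈ 0.48

Capital per worker breaks even when investment replaces (n + δ)·k; here n + δ = 0.04.
Current steady state (s = 0.07): k* = (0.07/0.04)^(1/0.7) ≈ 2.2243, y* = 2.2243^0.3 ≈ 1.2710, c* = (1−0.07)·1.2710 ≈ 1.1821.
Setting f'(k) = n+δ gives 0.3·k^(0.3−1) = 0.04, hence k_gold = (0.3/0.04)^(1/0.7) ≈ 17.7864.
y_gold = 17.7864^0.3 ≈ 2.3715, c_gold = y_gold − 0.04·k_gold ≈ 1.6601.
Gain: Δc = 1.6601 − 1.1821 ≈ 0.4780.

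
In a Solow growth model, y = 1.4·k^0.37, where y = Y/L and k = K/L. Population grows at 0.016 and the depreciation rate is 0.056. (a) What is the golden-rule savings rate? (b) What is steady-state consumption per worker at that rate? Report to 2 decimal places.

Break-even investment rate: n + δ = 0.016 + 0.056 = 0.072.
For Cobb-Douglas, s_gold equals capital's share: s_gold = 0.37.
Setting f'(k) = n+δ gives 0.37·1.4·k^(0.37−1) = 0.072, hence k_gold = (0.37·1.4/0.072)^(1/0.63) ≈ 22.9252.
y_gold = 1.4·22.9252^0.37 ≈ 4.4611; c_gold = (1−0.37)·y_gold ≈ 2.8105.

(a) s_gold = 0.37; (b) c_gold ≈ 2.81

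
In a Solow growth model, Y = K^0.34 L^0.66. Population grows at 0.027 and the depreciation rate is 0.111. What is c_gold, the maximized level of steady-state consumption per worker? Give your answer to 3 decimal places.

n + δ = 0.027 + 0.111 = 0.138.
At the golden rule the marginal product of capital equals n+δ: 0.34·k^(0.34−1) = 0.138. Solving, k_gold = (0.34/0.138)^(1/0.66) ≈ 3.9204.
y_gold = 3.9204^0.34 ≈ 1.5912.
c_gold = y_gold − (n+δ)·k_gold = 1.5912 − 0.138·3.9204 ≈ 1.0502.

c_gold ≈ 1.050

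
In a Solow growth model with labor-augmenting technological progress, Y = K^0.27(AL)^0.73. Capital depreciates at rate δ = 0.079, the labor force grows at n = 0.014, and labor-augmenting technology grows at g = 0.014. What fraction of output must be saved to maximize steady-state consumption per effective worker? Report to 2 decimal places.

Break-even investment rate: n + g + δ = 0.014 + 0.014 + 0.079 = 0.107.
At the golden rule MPK = n+g+δ, and in any Cobb-Douglas steady state s = (n+g+δ)·k/y = MPK·k/y = capital's share 0.27.

s_gold = 0.27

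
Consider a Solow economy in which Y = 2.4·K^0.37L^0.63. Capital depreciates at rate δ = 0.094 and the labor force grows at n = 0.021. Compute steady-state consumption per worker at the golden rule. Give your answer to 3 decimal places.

c_gold ≈ 5.022

Break-even investment rate: n + δ = 0.021 + 0.094 = 0.115.
Maximizing c = f(k) − (n+δ)·k gives f'(k) = n+δ, i.e. 0.37·2.4·k^(0.37−1) = 0.115, so k_gold = (0.37·2.4/0.115)^(1/0.63) ≈ 25.6491.
y_gold = 2.4·25.6491^0.37 ≈ 7.9720.
c_gold = y_gold − (n+δ)·k_gold = 7.9720 − 0.115·25.6491 ≈ 5.0224.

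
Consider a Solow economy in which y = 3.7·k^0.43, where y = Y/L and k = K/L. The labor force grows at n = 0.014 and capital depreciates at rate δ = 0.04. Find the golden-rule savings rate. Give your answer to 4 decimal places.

The effective depreciation rate is n + δ = 0.014 + 0.04 = 0.054.
At the golden rule MPK = n+δ, and in any Cobb-Douglas steady state s = (n+δ)·k/y = MPK·k/y = capital's share 0.43.

s_gold = 0.4300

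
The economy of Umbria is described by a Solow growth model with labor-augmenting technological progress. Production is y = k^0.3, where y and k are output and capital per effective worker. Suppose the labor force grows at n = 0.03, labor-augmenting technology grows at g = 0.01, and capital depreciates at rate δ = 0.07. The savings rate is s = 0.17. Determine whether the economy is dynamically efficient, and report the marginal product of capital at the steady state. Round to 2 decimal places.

dynamically efficient; MPK ≈ 0.19

Capital per effective worker breaks even when investment replaces (n + g + δ)·k; here n + g + δ = 0.11.
Steady-state k*: s·k^0.3 = 0.11·k gives k* = (0.17/0.11)^(1/0.7) ≈ 1.8624.
MPK = 0.3·1.8624^(-0.7) ≈ 0.1941.
MPK > n+g+δ = 0.11, so the economy is dynamically efficient (under-saving).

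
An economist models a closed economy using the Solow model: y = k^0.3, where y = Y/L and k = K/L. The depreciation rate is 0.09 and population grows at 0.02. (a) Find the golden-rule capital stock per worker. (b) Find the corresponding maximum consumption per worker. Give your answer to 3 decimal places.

(a) k_gold ≈ 4.192; (b) c_gold ≈ 1.076

The effective depreciation rate is n + δ = 0.02 + 0.09 = 0.11.
Setting f'(k) = n+δ gives 0.3·k^(0.3−1) = 0.11, hence k_gold = (0.3/0.11)^(1/0.7) ≈ 4.1925.
y_gold = 4.1925^0.3 ≈ 1.5372; c_gold = y_gold − 0.11·k_gold ≈ 1.0761.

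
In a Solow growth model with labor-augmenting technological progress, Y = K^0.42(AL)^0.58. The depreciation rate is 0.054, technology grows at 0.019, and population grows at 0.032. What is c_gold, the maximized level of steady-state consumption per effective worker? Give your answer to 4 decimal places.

c_gold ≈ 1.5827

n + g + δ = 0.032 + 0.019 + 0.054 = 0.105.
Setting f'(k) = n+g+δ gives 0.42·k^(0.42−1) = 0.105, hence k_gold = (0.42/0.105)^(1/0.58) ≈ 10.9153.
y_gold = 10.9153^0.42 ≈ 2.7288.
c_gold = y_gold − (n+g+δ)·k_gold = 2.7288 − 0.105·10.9153 ≈ 1.5827.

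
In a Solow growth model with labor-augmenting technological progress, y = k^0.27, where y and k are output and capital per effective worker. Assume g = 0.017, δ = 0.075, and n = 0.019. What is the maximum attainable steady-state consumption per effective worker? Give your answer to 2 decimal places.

c_gold ≈ 1.01

The effective depreciation rate is n + g + δ = 0.019 + 0.017 + 0.075 = 0.111.
Setting f'(k) = n+g+δ gives 0.27·k^(0.27−1) = 0.111, hence k_gold = (0.27/0.111)^(1/0.73) ≈ 3.3793.
y_gold = 3.3793^0.27 ≈ 1.3893.
c_gold = y_gold − (n+g+δ)·k_gold = 1.3893 − 0.111·3.3793 ≈ 1.0142.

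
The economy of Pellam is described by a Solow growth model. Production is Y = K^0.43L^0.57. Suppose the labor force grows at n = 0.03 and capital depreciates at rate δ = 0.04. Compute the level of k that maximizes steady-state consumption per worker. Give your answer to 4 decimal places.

k_gold ≈ 24.1605

Capital per worker breaks even when investment replaces (n + δ)·k; here n + δ = 0.07.
Maximizing c = f(k) − (n+δ)·k gives f'(k) = n+δ, i.e. 0.43·k^(0.43−1) = 0.07, so k_gold = (0.43/0.07)^(1/0.57) ≈ 24.1605.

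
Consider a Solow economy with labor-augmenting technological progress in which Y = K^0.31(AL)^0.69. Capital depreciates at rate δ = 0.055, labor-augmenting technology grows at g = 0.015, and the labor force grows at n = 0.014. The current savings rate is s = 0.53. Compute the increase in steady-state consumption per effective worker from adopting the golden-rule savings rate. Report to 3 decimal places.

Δc ≈ 0.165

Break-even investment rate: n + g + δ = 0.014 + 0.015 + 0.055 = 0.084.
Current steady state (s = 0.53): k* = (0.53/0.084)^(1/0.69) ≈ 14.4350, y* = 14.4350^0.31 ≈ 2.2878, c* = (1−0.53)·2.2878 ≈ 1.0753.
At the golden rule the marginal product of capital equals n+g+δ: 0.31·k^(0.31−1) = 0.084. Solving, k_gold = (0.31/0.084)^(1/0.69) ≈ 6.6353.
y_gold = 6.6353^0.31 ≈ 1.7979, c_gold = y_gold − 0.084·k_gold ≈ 1.2406.
Gain: Δc = 1.2406 − 1.0753 ≈ 0.1653.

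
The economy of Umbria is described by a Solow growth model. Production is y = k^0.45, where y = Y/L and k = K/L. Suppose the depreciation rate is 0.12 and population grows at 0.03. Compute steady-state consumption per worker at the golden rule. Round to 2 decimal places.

c_gold ≈ 1.35

Break-even investment rate: n + δ = 0.03 + 0.12 = 0.15.
Setting f'(k) = n+δ gives 0.45·k^(0.45−1) = 0.15, hence k_gold = (0.45/0.15)^(1/0.55) ≈ 7.3704.
y_gold = 7.3704^0.45 ≈ 2.4568.
c_gold = y_gold − (n+δ)·k_gold = 2.4568 − 0.15·7.3704 ≈ 1.3512.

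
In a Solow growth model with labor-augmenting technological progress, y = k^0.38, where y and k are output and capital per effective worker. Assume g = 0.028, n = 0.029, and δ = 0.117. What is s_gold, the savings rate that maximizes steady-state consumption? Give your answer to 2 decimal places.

s_gold = 0.38

Break-even investment rate: n + g + δ = 0.029 + 0.028 + 0.117 = 0.174.
At the golden rule MPK = n+g+δ, and in any Cobb-Douglas steady state s = (n+g+δ)·k/y = MPK·k/y = capital's share 0.38.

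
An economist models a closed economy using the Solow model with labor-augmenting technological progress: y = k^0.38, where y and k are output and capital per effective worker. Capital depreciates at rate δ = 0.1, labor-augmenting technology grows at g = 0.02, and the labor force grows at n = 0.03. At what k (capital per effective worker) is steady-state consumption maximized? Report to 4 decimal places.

n + g + δ = 0.03 + 0.02 + 0.1 = 0.15.
Setting f'(k) = n+g+δ gives 0.38·k^(0.38−1) = 0.15, hence k_gold = (0.38/0.15)^(1/0.62) ≈ 4.4783.

k_gold ≈ 4.4783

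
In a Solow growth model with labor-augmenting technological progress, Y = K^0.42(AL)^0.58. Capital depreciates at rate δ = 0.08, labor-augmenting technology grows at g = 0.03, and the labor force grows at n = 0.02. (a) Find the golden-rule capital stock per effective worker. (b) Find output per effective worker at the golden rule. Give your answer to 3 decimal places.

(a) k_gold ≈ 7.553; (b) y_gold ≈ 2.338

Break-even investment rate: n + g + δ = 0.02 + 0.03 + 0.08 = 0.13.
Setting f'(k) = n+g+δ gives 0.42·k^(0.42−1) = 0.13, hence k_gold = (0.42/0.13)^(1/0.58) ≈ 7.5529.
y_gold = 7.5529^0.42 ≈ 2.3378.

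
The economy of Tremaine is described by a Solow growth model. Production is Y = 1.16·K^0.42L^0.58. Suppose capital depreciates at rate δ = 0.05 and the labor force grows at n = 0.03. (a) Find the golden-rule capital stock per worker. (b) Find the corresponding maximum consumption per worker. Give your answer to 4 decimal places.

n + δ = 0.03 + 0.05 = 0.08.
Maximizing c = f(k) − (n+δ)·k gives f'(k) = n+δ, i.e. 0.42·1.16·k^(0.42−1) = 0.08, so k_gold = (0.42·1.16/0.08)^(1/0.58) ≈ 22.5314.
y_gold = 1.16·22.5314^0.42 ≈ 4.2917; c_gold = y_gold − 0.08·k_gold ≈ 2.4892.

(a) k_gold ≈ 22.5314; (b) c_gold ≈ 2.4892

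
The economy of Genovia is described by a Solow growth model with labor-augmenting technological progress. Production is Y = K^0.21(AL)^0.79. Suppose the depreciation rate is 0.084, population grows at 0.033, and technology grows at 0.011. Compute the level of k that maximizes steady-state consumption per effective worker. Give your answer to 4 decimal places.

k_gold ≈ 1.8714

The effective depreciation rate is n + g + δ = 0.033 + 0.011 + 0.084 = 0.128.
Maximizing c = f(k) − (n+g+δ)·k gives f'(k) = n+g+δ, i.e. 0.21·k^(0.21−1) = 0.128, so k_gold = (0.21/0.128)^(1/0.79) ≈ 1.8714.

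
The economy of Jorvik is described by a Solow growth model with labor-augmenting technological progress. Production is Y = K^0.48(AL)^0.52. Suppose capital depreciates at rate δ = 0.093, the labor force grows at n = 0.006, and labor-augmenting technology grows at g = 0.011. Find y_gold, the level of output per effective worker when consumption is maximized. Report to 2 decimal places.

Break-even investment rate: n + g + δ = 0.006 + 0.011 + 0.093 = 0.11.
Maximizing c = f(k) − (n+g+δ)·k gives f'(k) = n+g+δ, i.e. 0.48·k^(0.48−1) = 0.11, so k_gold = (0.48/0.11)^(1/0.52) ≈ 17.0011.
Output: y_gold = k_gold^0.48 = 17.0011^0.48 ≈ 3.8961.

y_gold ≈ 3.90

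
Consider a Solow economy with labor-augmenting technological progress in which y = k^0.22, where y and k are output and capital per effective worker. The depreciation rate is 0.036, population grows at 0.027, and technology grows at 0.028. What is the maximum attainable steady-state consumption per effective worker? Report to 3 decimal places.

c_gold ≈ 1.001

n + g + δ = 0.027 + 0.028 + 0.036 = 0.091.
Setting f'(k) = n+g+δ gives 0.22·k^(0.22−1) = 0.091, hence k_gold = (0.22/0.091)^(1/0.78) ≈ 3.1011.
y_gold = 3.1011^0.22 ≈ 1.2827.
c_gold = y_gold − (n+g+δ)·k_gold = 1.2827 − 0.091·3.1011 ≈ 1.0005.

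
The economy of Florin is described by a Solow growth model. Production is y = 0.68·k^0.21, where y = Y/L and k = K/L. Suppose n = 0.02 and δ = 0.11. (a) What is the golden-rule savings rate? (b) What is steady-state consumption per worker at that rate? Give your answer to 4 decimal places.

(a) s_gold = 0.2100; (b) c_gold ≈ 0.5508

n + δ = 0.02 + 0.11 = 0.13.
For Cobb-Douglas, s_gold equals capital's share: s_gold = 0.21.
Maximizing c = f(k) − (n+δ)·k gives f'(k) = n+δ, i.e. 0.21·0.68·k^(0.21−1) = 0.13, so k_gold = (0.21·0.68/0.13)^(1/0.79) ≈ 1.1262.
y_gold = 0.68·1.1262^0.21 ≈ 0.6972; c_gold = (1−0.21)·y_gold ≈ 0.5508.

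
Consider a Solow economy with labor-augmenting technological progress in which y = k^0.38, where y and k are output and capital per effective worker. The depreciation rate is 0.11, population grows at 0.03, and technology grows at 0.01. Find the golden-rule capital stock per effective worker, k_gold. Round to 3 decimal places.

k_gold ≈ 4.478

n + g + δ = 0.03 + 0.01 + 0.11 = 0.15.
Maximizing c = f(k) − (n+g+δ)·k gives f'(k) = n+g+δ, i.e. 0.38·k^(0.38−1) = 0.15, so k_gold = (0.38/0.15)^(1/0.62) ≈ 4.4783.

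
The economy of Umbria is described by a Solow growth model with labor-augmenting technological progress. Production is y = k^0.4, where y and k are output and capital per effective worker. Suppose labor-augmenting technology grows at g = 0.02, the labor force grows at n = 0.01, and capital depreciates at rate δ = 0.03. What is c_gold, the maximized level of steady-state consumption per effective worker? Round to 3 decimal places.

The effective depreciation rate is n + g + δ = 0.01 + 0.02 + 0.03 = 0.06.
Maximizing c = f(k) − (n+g+δ)·k gives f'(k) = n+g+δ, i.e. 0.4·k^(0.4−1) = 0.06, so k_gold = (0.4/0.06)^(1/0.6) ≈ 23.6146.
y_gold = 23.6146^0.4 ≈ 3.5422.
c_gold = y_gold − (n+g+δ)·k_gold = 3.5422 − 0.06·23.6146 ≈ 2.1253.

c_gold ≈ 2.125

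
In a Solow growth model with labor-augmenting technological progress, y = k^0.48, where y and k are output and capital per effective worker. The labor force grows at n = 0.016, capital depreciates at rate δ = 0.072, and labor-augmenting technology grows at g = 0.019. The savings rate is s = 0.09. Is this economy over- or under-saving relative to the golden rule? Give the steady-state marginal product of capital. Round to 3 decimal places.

The effective depreciation rate is n + g + δ = 0.016 + 0.019 + 0.072 = 0.107.
Steady-state k*: s·k^0.48 = 0.107·k gives k* = (0.09/0.107)^(1/0.52) ≈ 0.7170.
MPK = 0.48·0.7170^(-0.52) ≈ 0.5707.
MPK > n+g+δ = 0.107, so the economy is dynamically efficient (under-saving).

under-saving; MPK ≈ 0.571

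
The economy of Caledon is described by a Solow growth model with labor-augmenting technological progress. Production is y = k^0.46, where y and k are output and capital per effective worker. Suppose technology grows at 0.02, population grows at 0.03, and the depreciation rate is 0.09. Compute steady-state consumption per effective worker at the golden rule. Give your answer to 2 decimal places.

n + g + δ = 0.03 + 0.02 + 0.09 = 0.14.
Golden rule sets MPK = n+g+δ: 0.46·k^(0.46−1) = 0.14, so k_gold = (0.46/0.14)^(1/0.54) ≈ 9.0515.
y_gold = 9.0515^0.46 ≈ 2.7548.
c_gold = y_gold − (n+g+δ)·k_gold = 2.7548 − 0.14·9.0515 ≈ 1.4876.

c_gold ≈ 1.49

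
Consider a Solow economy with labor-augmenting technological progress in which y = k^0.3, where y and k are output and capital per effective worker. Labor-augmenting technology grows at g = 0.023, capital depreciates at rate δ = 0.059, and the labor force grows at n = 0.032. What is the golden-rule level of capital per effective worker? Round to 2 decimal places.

Capital per effective worker breaks even when investment replaces (n + g + δ)·k; here n + g + δ = 0.114.
At the golden rule the marginal product of capital equals n+g+δ: 0.3·k^(0.3−1) = 0.114. Solving, k_gold = (0.3/0.114)^(1/0.7) ≈ 3.9839.

k_gold ≈ 3.98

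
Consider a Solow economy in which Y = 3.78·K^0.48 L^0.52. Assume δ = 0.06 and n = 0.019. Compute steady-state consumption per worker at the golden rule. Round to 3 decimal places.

Capital per worker breaks even when investment replaces (n + δ)·k; here n + δ = 0.079.
At the golden rule the marginal product of capital equals n+δ: 0.48·3.78·k^(0.48−1) = 0.079. Solving, k_gold = (0.48·3.78/0.079)^(1/0.52) ≈ 414.4875.
y_gold = 3.78·414.4875^0.48 ≈ 68.2177.
c_gold = y_gold − (n+δ)·k_gold = 68.2177 − 0.079·414.4875 ≈ 35.4732.

c_gold ≈ 35.473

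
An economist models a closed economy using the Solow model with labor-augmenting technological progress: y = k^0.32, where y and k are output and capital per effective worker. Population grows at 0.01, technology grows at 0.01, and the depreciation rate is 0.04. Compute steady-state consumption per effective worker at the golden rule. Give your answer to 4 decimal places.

c_gold ≈ 1.4949

Capital per effective worker breaks even when investment replaces (n + g + δ)·k; here n + g + δ = 0.06.
Maximizing c = f(k) − (n+g+δ)·k gives f'(k) = n+g+δ, i.e. 0.32·k^(0.32−1) = 0.06, so k_gold = (0.32/0.06)^(1/0.68) ≈ 11.7251.
y_gold = 11.7251^0.32 ≈ 2.1985.
c_gold = y_gold − (n+g+δ)·k_gold = 2.1985 − 0.06·11.7251 ≈ 1.4949.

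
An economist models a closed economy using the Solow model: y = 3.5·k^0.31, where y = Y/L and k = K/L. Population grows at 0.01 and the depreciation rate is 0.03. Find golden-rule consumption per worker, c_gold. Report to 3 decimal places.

The effective depreciation rate is n + δ = 0.01 + 0.03 = 0.04.
Golden rule sets MPK = n+δ: 0.31·3.5·k^(0.31−1) = 0.04, so k_gold = (0.31·3.5/0.04)^(1/0.69) ≈ 119.4944.
y_gold = 3.5·119.4944^0.31 ≈ 15.4186.
c_gold = y_gold − (n+δ)·k_gold = 15.4186 − 0.04·119.4944 ≈ 10.6389.

c_gold ≈ 10.639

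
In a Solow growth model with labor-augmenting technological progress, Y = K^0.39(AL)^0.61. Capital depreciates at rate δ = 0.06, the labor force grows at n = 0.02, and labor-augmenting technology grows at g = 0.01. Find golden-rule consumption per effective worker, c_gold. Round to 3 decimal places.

The effective depreciation rate is n + g + δ = 0.02 + 0.01 + 0.06 = 0.09.
Golden rule sets MPK = n+g+δ: 0.39·k^(0.39−1) = 0.09, so k_gold = (0.39/0.09)^(1/0.61) ≈ 11.0655.
y_gold = 11.0655^0.39 ≈ 2.5536.
c_gold = y_gold − (n+g+δ)·k_gold = 2.5536 − 0.09·11.0655 ≈ 1.5577.

c_gold ≈ 1.558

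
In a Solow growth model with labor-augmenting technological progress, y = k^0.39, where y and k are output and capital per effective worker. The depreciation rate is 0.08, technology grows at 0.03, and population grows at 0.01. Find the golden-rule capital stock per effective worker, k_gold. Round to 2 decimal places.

k_gold ≈ 6.90

n + g + δ = 0.01 + 0.03 + 0.08 = 0.12.
Golden rule sets MPK = n+g+δ: 0.39·k^(0.39−1) = 0.12, so k_gold = (0.39/0.12)^(1/0.61) ≈ 6.9048.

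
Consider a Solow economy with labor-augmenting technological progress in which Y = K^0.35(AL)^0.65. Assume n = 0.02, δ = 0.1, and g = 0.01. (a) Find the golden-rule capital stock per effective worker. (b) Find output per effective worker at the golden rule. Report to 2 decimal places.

(a) k_gold ≈ 4.59; (b) y_gold ≈ 1.70

The effective depreciation rate is n + g + δ = 0.02 + 0.01 + 0.1 = 0.13.
Golden rule sets MPK = n+g+δ: 0.35·k^(0.35−1) = 0.13, so k_gold = (0.35/0.13)^(1/0.65) ≈ 4.5891.
y_gold = 4.5891^0.35 ≈ 1.7045.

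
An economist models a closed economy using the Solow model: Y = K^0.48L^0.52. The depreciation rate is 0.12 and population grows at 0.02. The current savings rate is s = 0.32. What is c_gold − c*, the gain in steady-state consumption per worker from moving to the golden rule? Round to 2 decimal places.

The effective depreciation rate is n + δ = 0.02 + 0.12 = 0.14.
Current steady state (s = 0.32): k* = (0.32/0.14)^(1/0.52) ≈ 4.9026, y* = 4.9026^0.48 ≈ 2.1449, c* = (1−0.32)·2.1449 ≈ 1.4585.
At the golden rule the marginal product of capital equals n+δ: 0.48·k^(0.48−1) = 0.14. Solving, k_gold = (0.48/0.14)^(1/0.52) ≈ 10.6921.
y_gold = 10.6921^0.48 ≈ 3.1185, c_gold = y_gold − 0.14·k_gold ≈ 1.6216.
Gain: Δc = 1.6216 − 1.4585 ≈ 0.1631.

Δc ≈ 0.16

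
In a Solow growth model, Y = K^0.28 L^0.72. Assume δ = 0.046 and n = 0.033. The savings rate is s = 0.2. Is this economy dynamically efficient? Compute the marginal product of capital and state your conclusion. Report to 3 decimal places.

Capital per worker breaks even when investment replaces (n + δ)·k; here n + δ = 0.079.
Steady-state k*: s·k^0.28 = 0.079·k gives k* = (0.2/0.079)^(1/0.72) ≈ 3.6331.
MPK = 0.28·3.6331^(-0.72) ≈ 0.1106.
MPK > n+δ = 0.079, so the economy is dynamically efficient (under-saving).

dynamically efficient; MPK ≈ 0.111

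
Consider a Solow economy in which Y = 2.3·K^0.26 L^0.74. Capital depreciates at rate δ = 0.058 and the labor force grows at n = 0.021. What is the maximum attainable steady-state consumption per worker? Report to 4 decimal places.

c_gold ≈ 3.4660

Capital per worker breaks even when investment replaces (n + δ)·k; here n + δ = 0.079.
At the golden rule the marginal product of capital equals n+δ: 0.26·2.3·k^(0.26−1) = 0.079. Solving, k_gold = (0.26·2.3/0.079)^(1/0.74) ≈ 15.4148.
y_gold = 2.3·15.4148^0.26 ≈ 4.6837.
c_gold = y_gold − (n+δ)·k_gold = 4.6837 − 0.079·15.4148 ≈ 3.4660.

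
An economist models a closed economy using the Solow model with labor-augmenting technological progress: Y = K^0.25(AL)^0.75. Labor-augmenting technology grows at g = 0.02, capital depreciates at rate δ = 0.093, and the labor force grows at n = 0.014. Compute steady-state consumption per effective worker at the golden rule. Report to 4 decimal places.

Capital per effective worker breaks even when investment replaces (n + g + δ)·k; here n + g + δ = 0.127.
Golden rule sets MPK = n+g+δ: 0.25·k^(0.25−1) = 0.127, so k_gold = (0.25/0.127)^(1/0.75) ≈ 2.4671.
y_gold = 2.4671^0.25 ≈ 1.2533.
c_gold = y_gold − (n+g+δ)·k_gold = 1.2533 − 0.127·2.4671 ≈ 0.9400.

c_gold ≈ 0.9400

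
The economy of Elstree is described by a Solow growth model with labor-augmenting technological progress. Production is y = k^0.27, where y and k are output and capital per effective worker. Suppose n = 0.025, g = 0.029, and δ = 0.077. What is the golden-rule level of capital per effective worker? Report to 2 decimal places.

k_gold ≈ 2.69

n + g + δ = 0.025 + 0.029 + 0.077 = 0.131.
Setting f'(k) = n+g+δ gives 0.27·k^(0.27−1) = 0.131, hence k_gold = (0.27/0.131)^(1/0.73) ≈ 2.6932.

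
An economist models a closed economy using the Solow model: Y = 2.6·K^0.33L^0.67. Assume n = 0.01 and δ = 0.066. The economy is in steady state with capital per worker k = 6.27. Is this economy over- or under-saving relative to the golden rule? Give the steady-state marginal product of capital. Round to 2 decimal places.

under-saving; MPK ≈ 0.25

n + δ = 0.01 + 0.066 = 0.076.
MPK = 0.33·2.6·k^(0.33−1) = 0.33·2.6·6.27^(-0.67) ≈ 0.2508.
MPK > 0.076, so the economy is dynamically efficient (under-saving).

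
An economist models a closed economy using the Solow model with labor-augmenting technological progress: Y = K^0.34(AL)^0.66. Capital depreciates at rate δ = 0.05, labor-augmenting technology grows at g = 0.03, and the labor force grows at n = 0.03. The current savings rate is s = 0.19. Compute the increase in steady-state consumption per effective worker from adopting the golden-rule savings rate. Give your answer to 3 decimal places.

Δc ≈ 0.107

n + g + δ = 0.03 + 0.03 + 0.05 = 0.11.
Current steady state (s = 0.19): k* = (0.19/0.11)^(1/0.66) ≈ 2.2890, y* = 2.2890^0.34 ≈ 1.3252, c* = (1−0.19)·1.3252 ≈ 1.0734.
Setting f'(k) = n+g+δ gives 0.34·k^(0.34−1) = 0.11, hence k_gold = (0.34/0.11)^(1/0.66) ≈ 5.5278.
y_gold = 5.5278^0.34 ≈ 1.7884, c_gold = y_gold − 0.11·k_gold ≈ 1.1804.
Gain: Δc = 1.1804 − 1.0734 ≈ 0.1070.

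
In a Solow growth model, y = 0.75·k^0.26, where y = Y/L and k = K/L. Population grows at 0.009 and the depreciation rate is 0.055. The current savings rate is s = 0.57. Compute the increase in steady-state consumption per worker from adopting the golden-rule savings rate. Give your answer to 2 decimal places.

Δc ≈ 0.19

n + δ = 0.009 + 0.055 = 0.064.
Current steady state (s = 0.57): k* = (0.57·0.75/0.064)^(1/0.74) ≈ 13.0177, y* = 0.75·13.0177^0.26 ≈ 1.4616, c* = (1−0.57)·1.4616 ≈ 0.6285.
Setting f'(k) = n+δ gives 0.26·0.75·k^(0.26−1) = 0.064, hence k_gold = (0.26·0.75/0.064)^(1/0.74) ≈ 4.5067.
y_gold = 0.75·4.5067^0.26 ≈ 1.1093, c_gold = y_gold − 0.064·k_gold ≈ 0.8209.
Gain: Δc = 0.8209 − 0.6285 ≈ 0.1924.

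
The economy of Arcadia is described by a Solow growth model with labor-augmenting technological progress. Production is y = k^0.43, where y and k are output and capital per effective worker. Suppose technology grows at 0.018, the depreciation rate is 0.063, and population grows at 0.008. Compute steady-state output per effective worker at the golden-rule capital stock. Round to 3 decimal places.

n + g + δ = 0.008 + 0.018 + 0.063 = 0.089.
Maximizing c = f(k) − (n+g+δ)·k gives f'(k) = n+g+δ, i.e. 0.43·k^(0.43−1) = 0.089, so k_gold = (0.43/0.089)^(1/0.57) ≈ 15.8540.
Output: y_gold = k_gold^0.43 = 15.8540^0.43 ≈ 3.2814.

y_gold ≈ 3.281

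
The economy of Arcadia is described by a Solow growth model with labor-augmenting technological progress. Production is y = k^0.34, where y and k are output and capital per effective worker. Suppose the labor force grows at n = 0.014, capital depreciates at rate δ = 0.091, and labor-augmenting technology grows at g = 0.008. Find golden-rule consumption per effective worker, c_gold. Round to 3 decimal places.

The effective depreciation rate is n + g + δ = 0.014 + 0.008 + 0.091 = 0.113.
Golden rule sets MPK = n+g+δ: 0.34·k^(0.34−1) = 0.113, so k_gold = (0.34/0.113)^(1/0.66) ≈ 5.3070.
y_gold = 5.3070^0.34 ≈ 1.7638.
c_gold = y_gold − (n+g+δ)·k_gold = 1.7638 − 0.113·5.3070 ≈ 1.1641.

c_gold ≈ 1.164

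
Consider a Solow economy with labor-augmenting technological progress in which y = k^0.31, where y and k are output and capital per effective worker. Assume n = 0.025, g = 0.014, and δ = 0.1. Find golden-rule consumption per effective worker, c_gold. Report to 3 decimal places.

Capital per effective worker breaks even when investment replaces (n + g + δ)·k; here n + g + δ = 0.139.
At the golden rule the marginal product of capital equals n+g+δ: 0.31·k^(0.31−1) = 0.139. Solving, k_gold = (0.31/0.139)^(1/0.69) ≈ 3.1978.
y_gold = 3.1978^0.31 ≈ 1.4338.
c_gold = y_gold − (n+g+δ)·k_gold = 1.4338 − 0.139·3.1978 ≈ 0.9894.

c_gold ≈ 0.989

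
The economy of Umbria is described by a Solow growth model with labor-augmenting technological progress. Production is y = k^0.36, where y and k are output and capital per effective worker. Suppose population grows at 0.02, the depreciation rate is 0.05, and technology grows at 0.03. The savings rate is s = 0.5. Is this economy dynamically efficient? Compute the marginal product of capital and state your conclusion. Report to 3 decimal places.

dynamically inefficient; MPK ≈ 0.072

Break-even investment rate: n + g + δ = 0.02 + 0.03 + 0.05 = 0.1.
Steady-state k*: s·k^0.36 = 0.1·k gives k* = (0.5/0.1)^(1/0.64) ≈ 12.3635.
MPK = 0.36·12.3635^(-0.64) ≈ 0.0720.
MPK < n+g+δ = 0.1, so the economy is dynamically inefficient (over-saving).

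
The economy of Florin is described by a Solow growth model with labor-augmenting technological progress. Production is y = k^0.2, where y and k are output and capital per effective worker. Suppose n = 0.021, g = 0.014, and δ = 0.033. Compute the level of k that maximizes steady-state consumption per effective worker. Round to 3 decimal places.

Capital per effective worker breaks even when investment replaces (n + g + δ)·k; here n + g + δ = 0.068.
Maximizing c = f(k) − (n+g+δ)·k gives f'(k) = n+g+δ, i.e. 0.2·k^(0.2−1) = 0.068, so k_gold = (0.2/0.068)^(1/0.8) ≈ 3.8517.

k_gold ≈ 3.852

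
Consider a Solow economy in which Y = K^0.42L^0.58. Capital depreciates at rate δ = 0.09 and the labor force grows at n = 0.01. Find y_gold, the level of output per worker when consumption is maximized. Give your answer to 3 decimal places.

n + δ = 0.01 + 0.09 = 0.1.
At the golden rule the marginal product of capital equals n+δ: 0.42·k^(0.42−1) = 0.1. Solving, k_gold = (0.42/0.1)^(1/0.58) ≈ 11.8732.
Output: y_gold = k_gold^0.42 = 11.8732^0.42 ≈ 2.8270.

y_gold ≈ 2.827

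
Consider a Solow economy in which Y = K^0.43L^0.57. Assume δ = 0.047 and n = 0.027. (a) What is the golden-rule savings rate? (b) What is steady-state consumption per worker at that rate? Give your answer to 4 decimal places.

n + δ = 0.027 + 0.047 = 0.074.
For Cobb-Douglas, s_gold equals capital's share: s_gold = 0.43.
Maximizing c = f(k) − (n+δ)·k gives f'(k) = n+δ, i.e. 0.43·k^(0.43−1) = 0.074, so k_gold = (0.43/0.074)^(1/0.57) ≈ 21.9162.
y_gold = 21.9162^0.43 ≈ 3.7716; c_gold = (1−0.43)·y_gold ≈ 2.1498.

(a) s_gold = 0.4300; (b) c_gold ≈ 2.1498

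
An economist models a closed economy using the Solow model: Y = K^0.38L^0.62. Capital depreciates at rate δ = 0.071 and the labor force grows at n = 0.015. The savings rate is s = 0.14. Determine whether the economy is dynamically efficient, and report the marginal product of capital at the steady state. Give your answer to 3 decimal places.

Capital per worker breaks even when investment replaces (n + δ)·k; here n + δ = 0.086.
Steady-state k*: s·k^0.38 = 0.086·k gives k* = (0.14/0.086)^(1/0.62) ≈ 2.1945.
MPK = 0.38·2.1945^(-0.62) ≈ 0.2334.
MPK > n+δ = 0.086, so the economy is dynamically efficient (under-saving).

dynamically efficient; MPK ≈ 0.233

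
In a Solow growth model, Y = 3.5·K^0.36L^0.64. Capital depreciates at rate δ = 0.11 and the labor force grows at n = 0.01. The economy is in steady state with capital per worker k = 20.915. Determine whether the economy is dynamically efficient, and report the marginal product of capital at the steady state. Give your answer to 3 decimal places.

The effective depreciation rate is n + δ = 0.01 + 0.11 = 0.12.
MPK = 0.36·3.5·k^(0.36−1) = 0.36·3.5·20.915^(-0.64) ≈ 0.1800.
MPK > 0.12, so the economy is dynamically efficient (under-saving).

dynamically efficient; MPK ≈ 0.180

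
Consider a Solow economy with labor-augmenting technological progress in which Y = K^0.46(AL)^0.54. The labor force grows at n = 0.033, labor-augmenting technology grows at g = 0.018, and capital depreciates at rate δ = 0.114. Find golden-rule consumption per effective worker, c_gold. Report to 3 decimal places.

n + g + δ = 0.033 + 0.018 + 0.114 = 0.165.
Setting f'(k) = n+g+δ gives 0.46·k^(0.46−1) = 0.165, hence k_gold = (0.46/0.165)^(1/0.54) ≈ 6.6770.
y_gold = 6.6770^0.46 ≈ 2.3950.
c_gold = y_gold − (n+g+δ)·k_gold = 2.3950 − 0.165·6.6770 ≈ 1.2933.

c_gold ≈ 1.293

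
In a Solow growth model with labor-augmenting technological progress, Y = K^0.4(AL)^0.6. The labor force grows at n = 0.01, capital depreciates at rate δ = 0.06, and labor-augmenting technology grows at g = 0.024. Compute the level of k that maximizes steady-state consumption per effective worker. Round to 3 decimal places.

n + g + δ = 0.01 + 0.024 + 0.06 = 0.094.
At the golden rule the marginal product of capital equals n+g+δ: 0.4·k^(0.4−1) = 0.094. Solving, k_gold = (0.4/0.094)^(1/0.6) ≈ 11.1743.

k_gold ≈ 11.174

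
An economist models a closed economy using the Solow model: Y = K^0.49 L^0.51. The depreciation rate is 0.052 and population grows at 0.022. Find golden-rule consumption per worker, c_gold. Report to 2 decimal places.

c_gold ≈ 3.14

The effective depreciation rate is n + δ = 0.022 + 0.052 = 0.074.
At the golden rule the marginal product of capital equals n+δ: 0.49·k^(0.49−1) = 0.074. Solving, k_gold = (0.49/0.074)^(1/0.51) ≈ 40.7131.
y_gold = 40.7131^0.49 ≈ 6.1485.
c_gold = y_gold − (n+δ)·k_gold = 6.1485 − 0.074·40.7131 ≈ 3.1357.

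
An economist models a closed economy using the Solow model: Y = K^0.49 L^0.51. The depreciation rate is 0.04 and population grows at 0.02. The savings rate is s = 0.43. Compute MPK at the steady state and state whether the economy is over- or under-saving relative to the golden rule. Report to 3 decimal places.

The effective depreciation rate is n + δ = 0.02 + 0.04 = 0.06.
Steady-state k*: s·k^0.49 = 0.06·k gives k* = (0.43/0.06)^(1/0.51) ≈ 47.5437.
MPK = 0.49·47.5437^(-0.51) ≈ 0.0684.
MPK > n+δ = 0.06, so the economy is dynamically efficient (under-saving).

under-saving; MPK ≈ 0.068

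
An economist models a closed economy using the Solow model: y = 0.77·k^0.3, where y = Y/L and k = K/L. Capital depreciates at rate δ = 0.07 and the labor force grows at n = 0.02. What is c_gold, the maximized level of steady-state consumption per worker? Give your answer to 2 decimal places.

Capital per worker breaks even when investment replaces (n + δ)·k; here n + δ = 0.09.
At the golden rule the marginal product of capital equals n+δ: 0.3·0.77·k^(0.3−1) = 0.09. Solving, k_gold = (0.3·0.77/0.09)^(1/0.7) ≈ 3.8443.
y_gold = 0.77·3.8443^0.3 ≈ 1.1533.
c_gold = y_gold − (n+δ)·k_gold = 1.1533 − 0.09·3.8443 ≈ 0.8073.

c_gold ≈ 0.81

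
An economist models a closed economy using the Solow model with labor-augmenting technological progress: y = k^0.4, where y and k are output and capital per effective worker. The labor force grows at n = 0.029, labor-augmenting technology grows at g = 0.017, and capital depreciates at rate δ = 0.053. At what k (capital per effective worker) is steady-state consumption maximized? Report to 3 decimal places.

Capital per effective worker breaks even when investment replaces (n + g + δ)·k; here n + g + δ = 0.099.
At the golden rule the marginal product of capital equals n+g+δ: 0.4·k^(0.4−1) = 0.099. Solving, k_gold = (0.4/0.099)^(1/0.6) ≈ 10.2496.

k_gold ≈ 10.250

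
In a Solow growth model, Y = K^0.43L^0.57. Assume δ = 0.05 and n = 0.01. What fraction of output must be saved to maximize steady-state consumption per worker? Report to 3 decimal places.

s_gold = 0.430

Break-even investment rate: n + δ = 0.01 + 0.05 = 0.06.
At the golden rule MPK = n+δ, and in any Cobb-Douglas steady state s = (n+δ)·k/y = MPK·k/y = capital's share 0.43.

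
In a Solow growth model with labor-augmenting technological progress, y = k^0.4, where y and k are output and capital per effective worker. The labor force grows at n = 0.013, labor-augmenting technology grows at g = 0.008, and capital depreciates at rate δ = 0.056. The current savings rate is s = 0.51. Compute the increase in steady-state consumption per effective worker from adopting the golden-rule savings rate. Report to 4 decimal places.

Δc ≈ 0.0715

Break-even investment rate: n + g + δ = 0.013 + 0.008 + 0.056 = 0.077.
Current steady state (s = 0.51): k* = (0.51/0.077)^(1/0.6) ≈ 23.3596, y* = 23.3596^0.4 ≈ 3.5268, c* = (1−0.51)·3.5268 ≈ 1.7282.
Maximizing c = f(k) − (n+g+δ)·k gives f'(k) = n+g+δ, i.e. 0.4·k^(0.4−1) = 0.077, so k_gold = (0.4/0.077)^(1/0.6) ≈ 15.5817.
y_gold = 15.5817^0.4 ≈ 2.9995, c_gold = y_gold − 0.077·k_gold ≈ 1.7997.
Gain: Δc = 1.7997 − 1.7282 ≈ 0.0715.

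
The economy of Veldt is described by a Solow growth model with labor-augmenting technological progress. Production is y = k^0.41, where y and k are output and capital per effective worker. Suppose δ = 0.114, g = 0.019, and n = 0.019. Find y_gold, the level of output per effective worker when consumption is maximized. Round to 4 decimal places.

y_gold ≈ 1.9928

Capital per effective worker breaks even when investment replaces (n + g + δ)·k; here n + g + δ = 0.152.
Maximizing c = f(k) − (n+g+δ)·k gives f'(k) = n+g+δ, i.e. 0.41·k^(0.41−1) = 0.152, so k_gold = (0.41/0.152)^(1/0.59) ≈ 5.3754.
Output: y_gold = k_gold^0.41 = 5.3754^0.41 ≈ 1.9928.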